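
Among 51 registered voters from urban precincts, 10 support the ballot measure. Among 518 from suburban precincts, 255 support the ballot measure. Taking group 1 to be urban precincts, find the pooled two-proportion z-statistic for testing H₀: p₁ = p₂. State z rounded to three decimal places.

p̂₁ = 10/51 = 0.19608, p̂₂ = 255/518 = 0.49228.
Pooled p̂ = (10+255)/(51+518) = 265/569 = 0.46573.
SE = √[p̂(1−p̂)(1/n₁+1/n₂)] = √[0.46573·0.53427·(1/51+1/518)] ≈ 0.073207.
z = (p̂₁ − p̂₂)/SE = (0.19608 − 0.49228)/0.073207 = -0.29620/0.073207 = -4.046.

z = -4.046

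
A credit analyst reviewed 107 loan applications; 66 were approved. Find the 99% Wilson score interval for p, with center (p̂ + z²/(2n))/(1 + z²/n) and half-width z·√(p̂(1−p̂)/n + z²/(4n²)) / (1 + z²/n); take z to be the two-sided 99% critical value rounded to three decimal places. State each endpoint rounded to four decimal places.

p̂ = 66/107 = 0.61682; z = 2.576, so z² = 6.635776.
Denominator 1 + z²/n = 1 + 6.635776/107 = 1.062017.
Adjusted center: (0.61682 + z²/(2n))/1.062017 = 0.61000.
Radicand: p̂(1−p̂)/n + z²/(4n²) = 0.002208902 + 0.000144899 = 0.002353801.
Half-width = 2.576·√0.002353801/1.062017 = 0.11768.
CI: 0.61000 ± 0.11768 = (0.4923, 0.7277).

(0.4923, 0.7277)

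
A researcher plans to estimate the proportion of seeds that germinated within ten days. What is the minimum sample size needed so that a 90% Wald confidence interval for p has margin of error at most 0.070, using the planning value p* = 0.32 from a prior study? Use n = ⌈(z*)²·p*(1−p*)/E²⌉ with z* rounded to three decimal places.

For 90% confidence, z* = 1.645.
p*(1−p*) = 0.2176.
Required n before rounding: 2.706025 × 0.2176 / 0.070² = 120.170.
⌈120.170⌉ = 121.

n = 121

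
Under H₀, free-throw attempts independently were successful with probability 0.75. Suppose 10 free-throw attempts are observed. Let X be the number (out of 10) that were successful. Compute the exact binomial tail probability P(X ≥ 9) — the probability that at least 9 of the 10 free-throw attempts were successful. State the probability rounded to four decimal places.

P = 0.2440

X is binomial with n = 10 and p = 0.75.
P(X ≥ 9) = C(10,9)·0.75^9·0.25^1 + C(10,10)·0.75^10·0.25^0.
= 0.187712 + 0.056314 = 0.2440.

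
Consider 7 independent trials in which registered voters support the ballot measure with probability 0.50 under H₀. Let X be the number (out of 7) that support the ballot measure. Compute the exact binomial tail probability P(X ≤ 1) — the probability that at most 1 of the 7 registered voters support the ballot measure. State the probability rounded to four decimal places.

X is binomial with n = 7 and p = 0.50.
P(X ≤ 1) = C(7,0)·0.50^0·0.50^7 + C(7,1)·0.50^1·0.50^6.
= 0.007812 + 0.054688 = 0.0625.

P = 0.0625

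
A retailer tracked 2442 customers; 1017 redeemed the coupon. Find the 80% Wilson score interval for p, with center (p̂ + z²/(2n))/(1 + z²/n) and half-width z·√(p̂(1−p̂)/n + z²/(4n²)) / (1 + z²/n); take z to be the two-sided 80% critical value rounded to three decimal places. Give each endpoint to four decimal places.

p̂ = 1017/2442 = 0.41646; z = 1.282, so z² = 1.643524.
Denominator 1 + z²/n = 1 + 1.643524/2442 = 1.000673.
Center = (0.41646 + 0.000337)/1.000673 = 0.41652.
Radicand: p̂(1−p̂)/n + z²/(4n²) = 0.000099517 + 0.000000069 = 0.000099586.
Half-width = 1.282·√0.000099586/1.000673 = 0.01278.
So the interval runs from 0.4037 to 0.4293.

(0.4037, 0.4293)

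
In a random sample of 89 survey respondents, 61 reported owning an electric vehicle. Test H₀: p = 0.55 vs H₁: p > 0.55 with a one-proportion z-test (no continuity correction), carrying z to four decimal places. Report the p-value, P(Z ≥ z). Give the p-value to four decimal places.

p-value = 0.0051

The sample proportion is 61/89 = 0.68539.
Null standard error: √(0.55·0.45/89) = √0.002780899 = 0.052734.
z = (p̂ − p₀)/SE = (61/89 − 0.55)/0.052734 ≈ 2.5675.
p-value = P(Z ≥ z) with z = 2.5675 → 0.0051.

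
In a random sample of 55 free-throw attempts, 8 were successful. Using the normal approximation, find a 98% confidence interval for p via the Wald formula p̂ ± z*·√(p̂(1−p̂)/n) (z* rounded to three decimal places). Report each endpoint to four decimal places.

(0.0349, 0.2560)

The sample proportion is 8/55 = 0.14545.
SE(p̂) = √(0.14545·0.85455/55) = 0.047539.
For 98% confidence, z* = 2.326.
Margin = 2.326·0.047539 = 0.11058.
Interval: 0.14545 ± 0.11058 → (0.0349, 0.2560).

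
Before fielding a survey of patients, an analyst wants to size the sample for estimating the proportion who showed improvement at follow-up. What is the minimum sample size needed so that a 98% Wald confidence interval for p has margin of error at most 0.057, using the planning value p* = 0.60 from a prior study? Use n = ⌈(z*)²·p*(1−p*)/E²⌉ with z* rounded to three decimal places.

z* = 2.326 at the 98% level.
p*(1−p*) = 0.60·0.40 = 0.2400.
Required n before rounding: 5.410276 × 0.2400 / 0.057² = 399.651.
Rounding up, n = 400.

n = 400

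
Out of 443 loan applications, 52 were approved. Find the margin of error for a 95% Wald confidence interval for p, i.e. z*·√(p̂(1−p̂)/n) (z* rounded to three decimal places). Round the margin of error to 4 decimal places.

ME = 0.0300

p̂ = 52/443 = 0.11738.
SE = √(p̂(1−p̂)/n) = √(0.103603/443) = 0.015293.
For 95% confidence, z* = 1.960.
Margin of error = z*·SE = 1.960 × 0.015293 = 0.0300.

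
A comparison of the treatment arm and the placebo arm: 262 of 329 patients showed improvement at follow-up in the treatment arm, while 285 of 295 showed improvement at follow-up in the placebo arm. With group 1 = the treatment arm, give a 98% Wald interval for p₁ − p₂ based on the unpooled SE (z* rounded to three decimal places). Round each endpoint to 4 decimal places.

(-0.2269, -0.1126)

p̂₁ = 0.79635, p̂₂ = 0.96610, so the observed difference is -0.16975.
SE = √(0.000492934 + 0.000111014) = √0.000603948 = 0.024575.
z* = 2.326 at the 98% level. Margin of error = 0.05716.
Interval: -0.16975 ± 0.05716 → (-0.2269, -0.1126).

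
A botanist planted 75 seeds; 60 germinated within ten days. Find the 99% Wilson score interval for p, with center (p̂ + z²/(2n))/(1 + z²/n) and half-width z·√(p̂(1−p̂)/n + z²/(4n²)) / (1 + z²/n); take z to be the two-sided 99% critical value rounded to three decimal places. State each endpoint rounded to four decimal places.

p̂ = 60/75 = 0.80000; z = 2.576, so z² = 6.635776.
1 + z²/n = 1.088477.
Center = (0.80000 + 0.044239)/1.088477 = 0.77561.
Radicand: p̂(1−p̂)/n + z²/(4n²) = 0.002133333 + 0.000294923 = 0.002428256.
Half-width = 2.576·√0.002428256/1.088477 = 0.11662.
Interval: 0.77561 ± 0.11662 → (0.6590, 0.8922).

(0.6590, 0.8922)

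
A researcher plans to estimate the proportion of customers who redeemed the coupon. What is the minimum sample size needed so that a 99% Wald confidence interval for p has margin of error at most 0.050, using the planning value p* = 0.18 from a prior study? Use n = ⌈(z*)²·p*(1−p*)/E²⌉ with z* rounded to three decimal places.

n = 392

z* = 2.576 at the 99% level.
p*(1−p*) = 0.18·0.82 = 0.1476.
(z*)²·p*(1−p*)/E² = 6.635776·0.1476/0.002500 = 391.776.
⌈391.776⌉ = 392.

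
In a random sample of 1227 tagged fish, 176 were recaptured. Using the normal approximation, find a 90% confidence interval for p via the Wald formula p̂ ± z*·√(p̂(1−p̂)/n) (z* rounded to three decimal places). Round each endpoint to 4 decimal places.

(0.1270, 0.1599)

p̂ = 176/1227 = 0.14344.
Standard error of p̂: √(0.122864/1227) = √0.000100134 = 0.010007.
For 90% confidence, z* = 1.645.
Margin = 1.645·0.010007 = 0.01646.
Interval: 0.14344 ± 0.01646 → (0.1270, 0.1599).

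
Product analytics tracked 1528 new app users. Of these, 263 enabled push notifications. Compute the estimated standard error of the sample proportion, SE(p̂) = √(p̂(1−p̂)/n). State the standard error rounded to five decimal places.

The sample proportion is 263/1528 = 0.17212.
p̂(1−p̂) = 0.17212·0.82788 = 0.142495.
SE = √(0.142495/1528) = √0.000093256 = 0.00966.

SE = 0.00966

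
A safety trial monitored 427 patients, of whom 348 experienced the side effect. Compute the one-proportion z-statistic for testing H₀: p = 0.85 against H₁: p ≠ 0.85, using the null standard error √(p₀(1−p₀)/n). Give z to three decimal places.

z = -2.026

p̂ = 348/427 = 0.81499.
Under H₀, SE = √(p₀(1−p₀)/n) = √(0.85·0.15/427) = √0.000298595 = 0.017280.
z = (0.81499 − 0.85)/0.017280 = -0.03501/0.017280 = -2.026.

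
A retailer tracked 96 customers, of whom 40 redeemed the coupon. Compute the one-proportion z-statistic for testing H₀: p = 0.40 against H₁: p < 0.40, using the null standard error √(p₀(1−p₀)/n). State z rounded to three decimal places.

z = 0.333

p̂ = 40/96 = 0.41667.
Null standard error: √(0.40·0.60/96) = √0.002500000 = 0.050000.
Test statistic: z = 0.01667/0.050000 = 0.333.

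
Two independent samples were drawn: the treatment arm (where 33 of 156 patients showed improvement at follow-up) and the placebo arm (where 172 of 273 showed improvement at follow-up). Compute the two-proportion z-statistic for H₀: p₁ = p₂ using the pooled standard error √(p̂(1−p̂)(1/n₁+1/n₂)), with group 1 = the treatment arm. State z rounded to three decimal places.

z = -8.348

Sample proportions: p̂₁ = 33/156 = 0.21154 and p̂₂ = 172/273 = 0.63004.
Pooling: p̂ = 205/429 = 0.47786.
Pooled SE = √[0.2495096·0.01007326] ≈ 0.050134.
z = -0.41850/0.050134 = -8.348.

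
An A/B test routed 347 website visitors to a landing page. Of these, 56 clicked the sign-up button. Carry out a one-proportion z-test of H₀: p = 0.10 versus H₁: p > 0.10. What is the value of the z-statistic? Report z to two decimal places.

With x = 56 successes in n = 347, p̂ = 0.16138.
Under H₀, SE = √(p₀(1−p₀)/n) = √(0.10·0.90/347) = √0.000259366 = 0.016105.
z = (0.16138 − 0.10)/0.016105 = 0.06138/0.016105 = 3.81.

z = 3.81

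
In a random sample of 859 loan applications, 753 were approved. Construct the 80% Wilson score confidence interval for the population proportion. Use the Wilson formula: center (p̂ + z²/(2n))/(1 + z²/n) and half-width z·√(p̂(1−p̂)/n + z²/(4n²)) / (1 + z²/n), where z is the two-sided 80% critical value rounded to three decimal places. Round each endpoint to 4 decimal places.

(0.8615, 0.8903)

p̂ = 753/859 = 0.87660; z = 1.282, so z² = 1.643524.
Denominator 1 + z²/n = 1 + 1.643524/859 = 1.001913.
Center = (0.87660 + 0.000957)/1.001913 = 0.87588.
Radicand: p̂(1−p̂)/n + z²/(4n²) = 0.000125928 + 0.000000557 = 0.000126485.
Half-width = z·√(radicand)/denom = 1.282·0.011247/1.001913 = 0.01439.
So the interval runs from 0.8615 to 0.8903.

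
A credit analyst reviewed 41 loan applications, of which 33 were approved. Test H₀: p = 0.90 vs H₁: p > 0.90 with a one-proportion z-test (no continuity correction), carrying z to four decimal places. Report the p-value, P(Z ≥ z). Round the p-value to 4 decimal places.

p-value = 0.9788

Sample proportion p̂ = 33/41 = 0.80488.
Under H₀, SE = √(p₀(1−p₀)/n) = √(0.90·0.10/41) = √0.002195122 = 0.046852.
z = (p̂ − p₀)/SE = (33/41 − 0.90)/0.046852 ≈ -2.0303.
p-value = P(Z ≥ z) with z = -2.0303 → 0.9788.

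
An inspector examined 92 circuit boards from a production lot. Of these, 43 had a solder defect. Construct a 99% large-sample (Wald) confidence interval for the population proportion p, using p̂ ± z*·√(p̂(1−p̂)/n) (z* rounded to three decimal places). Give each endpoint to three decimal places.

(0.333, 0.601)

With x = 43 successes in n = 92, p̂ = 0.46739.
SE(p̂) = √(0.46739·0.53261/92) = 0.052018.
For 99% confidence, z* = 2.576.
Margin of error: 2.576 × 0.052018 = 0.13400.
Interval: 0.46739 ± 0.13400 → (0.333, 0.601).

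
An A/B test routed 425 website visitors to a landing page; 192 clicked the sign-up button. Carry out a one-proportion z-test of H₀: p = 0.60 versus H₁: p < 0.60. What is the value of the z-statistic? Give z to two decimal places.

Sample proportion p̂ = 192/425 = 0.45176.
Under H₀, SE = √(p₀(1−p₀)/n) = √(0.60·0.40/425) = √0.000564706 = 0.023764.
Test statistic: z = -0.14824/0.023764 = -6.24.

z = -6.24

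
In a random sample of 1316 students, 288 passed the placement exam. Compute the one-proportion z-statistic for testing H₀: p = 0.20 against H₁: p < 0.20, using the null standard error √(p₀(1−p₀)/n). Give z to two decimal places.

z = 1.71

With x = 288 successes in n = 1316, p̂ = 0.21884.
Under H₀, SE = √(p₀(1−p₀)/n) = √(0.20·0.80/1316) = √0.000121581 = 0.011026.
z = (0.21884 − 0.20)/0.011026 = 0.01884/0.011026 = 1.71.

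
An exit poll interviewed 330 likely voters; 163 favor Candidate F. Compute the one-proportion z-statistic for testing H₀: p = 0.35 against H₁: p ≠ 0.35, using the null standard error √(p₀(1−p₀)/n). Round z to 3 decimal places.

Sample proportion p̂ = 163/330 = 0.49394.
Null standard error: √(0.35·0.65/330) = √0.000689394 = 0.026256.
z = (0.49394 − 0.35)/0.026256 = 0.14394/0.026256 = 5.482.

z = 5.482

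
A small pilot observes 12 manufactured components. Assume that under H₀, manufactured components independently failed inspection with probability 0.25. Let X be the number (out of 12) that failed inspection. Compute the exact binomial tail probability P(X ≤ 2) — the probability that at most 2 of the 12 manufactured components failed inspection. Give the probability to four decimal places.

P = 0.3907

X is binomial with n = 12 and p = 0.25.
P(X ≤ 2) = C(12,0)·0.25^0·0.75^12 + C(12,1)·0.25^1·0.75^11 + C(12,2)·0.25^2·0.75^10.
= 0.031676 + 0.126705 + 0.232293 = 0.3907.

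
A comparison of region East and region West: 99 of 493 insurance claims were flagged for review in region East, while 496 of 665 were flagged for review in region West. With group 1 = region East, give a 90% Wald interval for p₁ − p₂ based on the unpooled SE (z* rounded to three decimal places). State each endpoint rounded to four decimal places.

p̂₁ = 99/493 = 0.20081, p̂₂ = 496/665 = 0.74586; p̂₁ − p̂₂ = -0.54505.
SE = √(0.000325530 + 0.000285038) = √0.000610568 = 0.024710.
The 90% critical value is z* = 1.645. Margin = 1.645·0.024710 = 0.04065.
Interval: -0.54505 ± 0.04065 → (-0.5857, -0.5044).

(-0.5857, -0.5044)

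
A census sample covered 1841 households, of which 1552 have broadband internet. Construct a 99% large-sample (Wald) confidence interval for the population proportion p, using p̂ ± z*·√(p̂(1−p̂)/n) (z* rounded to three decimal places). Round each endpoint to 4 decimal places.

Sample proportion p̂ = 1552/1841 = 0.84302.
SE = √(p̂(1−p̂)/n) = √(0.132337/1841) = 0.008478.
The 99% critical value is z* = 2.576.
Margin of error: 2.576 × 0.008478 = 0.02184.
Interval: 0.84302 ± 0.02184 → (0.8212, 0.8649).

(0.8212, 0.8649)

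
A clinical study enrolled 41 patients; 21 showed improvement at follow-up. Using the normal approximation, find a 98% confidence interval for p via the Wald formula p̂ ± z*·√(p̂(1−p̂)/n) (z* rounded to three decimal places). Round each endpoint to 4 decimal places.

The sample proportion is 21/41 = 0.51220.
SE = √(p̂(1−p̂)/n) = √(0.249851/41) = 0.078064.
For 98% confidence, z* = 2.326.
Margin of error: 2.326 × 0.078064 = 0.18158.
So the interval runs from 0.3306 to 0.6938.

(0.3306, 0.6938)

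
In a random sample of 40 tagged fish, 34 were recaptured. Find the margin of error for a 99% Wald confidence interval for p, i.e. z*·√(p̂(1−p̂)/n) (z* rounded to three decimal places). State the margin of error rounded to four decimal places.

Sample proportion p̂ = 34/40 = 0.85000.
Standard error of p̂: √(0.127500/40) = √0.003187500 = 0.056458.
For 99% confidence, z* = 2.576.
ME = 2.576·0.056458 = 0.1454.

ME = 0.1454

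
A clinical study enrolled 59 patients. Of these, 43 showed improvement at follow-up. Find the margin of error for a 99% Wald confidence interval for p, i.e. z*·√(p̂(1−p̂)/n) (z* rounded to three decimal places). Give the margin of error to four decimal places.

Sample proportion p̂ = 43/59 = 0.72881.
Standard error of p̂: √(0.197644/59) = √0.003349904 = 0.057878.
z* = 2.576 at the 99% level.
Margin of error = z*·SE = 2.576 × 0.057878 = 0.1491.

ME = 0.1491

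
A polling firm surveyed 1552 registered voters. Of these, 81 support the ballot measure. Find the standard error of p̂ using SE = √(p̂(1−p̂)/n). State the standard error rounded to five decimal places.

SE = 0.00565

With x = 81 successes in n = 1552, p̂ = 0.05219.
p̂(1−p̂) = 0.049466.
Dividing by n and taking the root: √0.000031872 = 0.00565.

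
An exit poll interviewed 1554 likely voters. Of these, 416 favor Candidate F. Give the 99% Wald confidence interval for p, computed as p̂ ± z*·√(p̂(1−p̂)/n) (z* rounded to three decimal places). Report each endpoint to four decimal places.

p̂ = 416/1554 = 0.26770.
SE = √(p̂(1−p̂)/n) = √(0.196035/1554) = 0.011232.
z* = 2.576 at the 99% level.
Margin of error: 2.576 × 0.011232 = 0.02893.
Interval: 0.26770 ± 0.02893 → (0.2388, 0.2966).

(0.2388, 0.2966)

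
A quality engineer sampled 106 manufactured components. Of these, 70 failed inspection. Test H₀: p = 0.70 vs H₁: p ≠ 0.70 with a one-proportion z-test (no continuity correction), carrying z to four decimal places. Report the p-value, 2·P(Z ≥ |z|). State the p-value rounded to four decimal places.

Sample proportion p̂ = 70/106 = 0.66038.
Null standard error: √(0.70·0.30/106) = √0.001981132 = 0.044510.
Test statistic (full precision, shown to 4 dp): z = (70/106 − 0.70)/SE₀ ≈ -0.8902.
p-value = 2·P(Z ≥ |z|) with z = -0.8902 → 0.3734.

p-value = 0.3734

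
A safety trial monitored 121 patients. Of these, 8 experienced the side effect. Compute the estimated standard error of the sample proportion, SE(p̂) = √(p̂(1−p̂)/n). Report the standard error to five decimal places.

p̂ = 8/121 = 0.06612.
p̂(1−p̂) = 0.061748.
Dividing by n and taking the root: √0.000510314 = 0.02259.

SE = 0.02259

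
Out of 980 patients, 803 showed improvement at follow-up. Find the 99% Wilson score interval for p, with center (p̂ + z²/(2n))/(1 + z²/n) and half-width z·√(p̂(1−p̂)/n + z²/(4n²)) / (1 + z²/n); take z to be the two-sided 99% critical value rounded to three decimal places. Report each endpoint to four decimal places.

(0.7856, 0.8489)

p̂ = 803/980 = 0.81939; z = 2.576, so z² = 6.635776.
1 + z²/n = 1.006771.
Center = (0.81939 + 0.003386)/1.006771 = 0.81724.
Radicand: p̂(1−p̂)/n + z²/(4n²) = 0.000151012 + 0.000001727 = 0.000152739.
Half-width = z·√(radicand)/denom = 2.576·0.012359/1.006771 = 0.03162.
So the interval runs from 0.7856 to 0.8489.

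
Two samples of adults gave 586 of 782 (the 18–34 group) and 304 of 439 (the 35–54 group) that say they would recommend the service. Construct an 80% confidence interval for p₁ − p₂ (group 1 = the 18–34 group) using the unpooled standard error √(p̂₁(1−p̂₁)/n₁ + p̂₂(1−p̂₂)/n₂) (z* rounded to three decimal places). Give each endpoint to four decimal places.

p̂₁ = 586/782 = 0.74936, p̂₂ = 304/439 = 0.69248; p̂₁ − p̂₂ = 0.05688.
Unpooled SE = √(p̂₁(1−p̂₁)/n₁ + p̂₂(1−p̂₂)/n₂) = √(0.000240178 + 0.000485080) = 0.026931.
The 80% critical value is z* = 1.282. Margin = 1.282·0.026931 = 0.03453.
CI: 0.05688 ± 0.03453 = (0.0224, 0.0914).

(0.0224, 0.0914)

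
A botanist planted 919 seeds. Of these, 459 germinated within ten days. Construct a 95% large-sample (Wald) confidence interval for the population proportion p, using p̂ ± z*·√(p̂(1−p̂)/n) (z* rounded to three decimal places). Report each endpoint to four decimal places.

(0.4671, 0.5318)

With x = 459 successes in n = 919, p̂ = 0.49946.
Standard error of p̂: √(0.250000/919) = √0.000272034 = 0.016493.
The 95% critical value is z* = 1.960.
Margin of error: 1.960 × 0.016493 = 0.03233.
Interval: 0.49946 ± 0.03233 → (0.4671, 0.5318).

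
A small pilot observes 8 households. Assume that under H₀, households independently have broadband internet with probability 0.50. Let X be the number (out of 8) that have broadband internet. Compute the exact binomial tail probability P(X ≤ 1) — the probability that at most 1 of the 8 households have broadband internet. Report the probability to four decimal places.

X is binomial with n = 8 and p = 0.50.
P(X ≤ 1) = C(8,0)·0.50^0·0.50^8 + C(8,1)·0.50^1·0.50^7.
= 0.003906 + 0.031250 = 0.0352.

P = 0.0352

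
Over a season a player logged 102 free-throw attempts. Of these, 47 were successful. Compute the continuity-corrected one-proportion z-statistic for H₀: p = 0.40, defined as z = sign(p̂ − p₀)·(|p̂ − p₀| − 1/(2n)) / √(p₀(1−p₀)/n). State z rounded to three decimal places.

p̂ = 47/102 = 0.46078. p̂ − p₀ = 0.060784.
Continuity correction 1/(2n) = 1/204 = 0.004902.
Corrected numerator: |0.060784| − 0.004902 = 0.055882.
Null standard error: √(0.40·0.60/102) = √0.002352941 = 0.048507.
z = (+)0.055882/0.048507 = 1.152.

z = 1.152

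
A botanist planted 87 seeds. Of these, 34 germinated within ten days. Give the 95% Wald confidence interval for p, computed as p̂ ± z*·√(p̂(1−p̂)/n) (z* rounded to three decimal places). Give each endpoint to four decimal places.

The sample proportion is 34/87 = 0.39080.
Standard error of p̂: √(0.238076/87) = √0.002736510 = 0.052312.
For 95% confidence, z* = 1.960.
Margin = 1.960·0.052312 = 0.10253.
CI: 0.39080 ± 0.10253 = (0.2883, 0.4933).

(0.2883, 0.4933)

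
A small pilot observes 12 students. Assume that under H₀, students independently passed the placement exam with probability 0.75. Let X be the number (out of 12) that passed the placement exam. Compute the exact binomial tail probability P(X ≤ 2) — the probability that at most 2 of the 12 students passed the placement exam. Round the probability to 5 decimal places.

P = 0.00004

X is binomial with n = 12 and p = 0.75.
P(X ≤ 2) = C(12,0)·0.75^0·0.25^12 + C(12,1)·0.75^1·0.25^11 + C(12,2)·0.75^2·0.25^10.
= 0.000000 + 0.000002 + 0.000035 = 0.00004.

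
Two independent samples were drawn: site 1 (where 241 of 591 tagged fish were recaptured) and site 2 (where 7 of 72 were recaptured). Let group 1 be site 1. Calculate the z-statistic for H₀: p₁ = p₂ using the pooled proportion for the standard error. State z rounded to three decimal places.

z = 5.142

p̂₁ = 241/591 = 0.40778, p̂₂ = 7/72 = 0.09722.
Pooling: p̂ = 248/663 = 0.37406.
SE = √[p̂(1−p̂)(1/n₁+1/n₂)] = √[0.37406·0.62594·(1/591+1/72)] ≈ 0.060399.
z = (p̂₁ − p̂₂)/SE = (0.40778 − 0.09722)/0.060399 = 0.31056/0.060399 = 5.142.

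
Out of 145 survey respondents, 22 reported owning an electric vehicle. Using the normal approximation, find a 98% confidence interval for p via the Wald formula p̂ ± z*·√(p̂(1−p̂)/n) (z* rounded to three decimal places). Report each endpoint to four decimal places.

The sample proportion is 22/145 = 0.15172.
SE = √(p̂(1−p̂)/n) = √(0.128704/145) = 0.029793.
z* = 2.326 at the 98% level.
Margin of error: 2.326 × 0.029793 = 0.06930.
CI: 0.15172 ± 0.06930 = (0.0824, 0.2210).

(0.0824, 0.2210)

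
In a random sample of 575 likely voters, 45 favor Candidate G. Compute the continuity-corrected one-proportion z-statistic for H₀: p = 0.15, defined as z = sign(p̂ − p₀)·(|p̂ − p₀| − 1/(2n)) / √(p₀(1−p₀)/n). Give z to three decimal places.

z = -4.759

p̂ = 45/575 = 0.07826. p̂ − p₀ = -0.071739.
Continuity correction 1/(2n) = 1/1150 = 0.000870.
Corrected numerator: |-0.071739| − 0.000870 = 0.070869.
Null standard error: √(0.15·0.85/575) = √0.000221739 = 0.014891.
z = (−)0.070869/0.014891 = -4.759.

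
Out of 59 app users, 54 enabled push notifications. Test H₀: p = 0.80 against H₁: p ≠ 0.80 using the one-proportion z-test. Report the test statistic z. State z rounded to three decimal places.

z = 2.213

The sample proportion is 54/59 = 0.91525.
Under H₀, SE = √(p₀(1−p₀)/n) = √(0.80·0.20/59) = √0.002711864 = 0.052076.
z = (p̂ − p₀)/SE = (0.91525 − 0.80)/0.052076 = 2.213.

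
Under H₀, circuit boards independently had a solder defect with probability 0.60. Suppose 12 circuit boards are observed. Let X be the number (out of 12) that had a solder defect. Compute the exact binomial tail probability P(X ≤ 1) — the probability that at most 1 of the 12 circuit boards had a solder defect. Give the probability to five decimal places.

P = 0.00032

X is binomial with n = 12 and p = 0.60.
P(X ≤ 1) = C(12,0)·0.60^0·0.40^12 + C(12,1)·0.60^1·0.40^11.
= 0.000017 + 0.000302 = 0.00032.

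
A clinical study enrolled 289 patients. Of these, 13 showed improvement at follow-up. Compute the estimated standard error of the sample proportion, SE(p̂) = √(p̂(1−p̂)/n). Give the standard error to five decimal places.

p̂ = 13/289 = 0.04498.
p̂(1−p̂) = 0.04498·0.95502 = 0.042957.
SE = √(0.042957/289) = 0.01219.

SE = 0.01219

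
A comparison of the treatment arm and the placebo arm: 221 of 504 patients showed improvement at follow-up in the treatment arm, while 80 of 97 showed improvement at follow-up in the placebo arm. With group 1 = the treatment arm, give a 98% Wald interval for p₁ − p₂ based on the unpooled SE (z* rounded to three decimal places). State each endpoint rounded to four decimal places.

p̂₁ = 0.43849, p̂₂ = 0.82474, so the observed difference is -0.38625.
Unpooled SE = √(p̂₁(1−p̂₁)/n₁ + p̂₂(1−p̂₂)/n₂) = √(0.000488525 + 0.001490128) = 0.044482.
z* = 2.326 at the 98% level. Margin = 2.326·0.044482 = 0.10347.
So the interval runs from -0.4897 to -0.2828.

(-0.4897, -0.2828)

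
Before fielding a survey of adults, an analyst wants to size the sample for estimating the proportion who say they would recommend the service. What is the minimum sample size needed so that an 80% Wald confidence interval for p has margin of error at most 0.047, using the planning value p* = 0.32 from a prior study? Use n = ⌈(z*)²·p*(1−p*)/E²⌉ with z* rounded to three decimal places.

The 80% critical value is z* = 1.282.
p*(1−p*) = 0.32·0.68 = 0.2176.
Required n before rounding: 1.643524 × 0.2176 / 0.047² = 161.897.
⌈161.897⌉ = 162.

n = 162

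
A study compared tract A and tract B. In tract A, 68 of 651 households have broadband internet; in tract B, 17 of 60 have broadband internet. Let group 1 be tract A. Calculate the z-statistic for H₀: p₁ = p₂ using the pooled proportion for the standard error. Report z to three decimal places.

Sample proportions: p̂₁ = 68/651 = 0.10445 and p̂₂ = 17/60 = 0.28333.
Pooled p̂ = (68+17)/(651+60) = 85/711 = 0.11955.
Pooled SE = √[0.1052577·0.01820276] ≈ 0.043772.
z = -0.17888/0.043772 = -4.087.

z = -4.087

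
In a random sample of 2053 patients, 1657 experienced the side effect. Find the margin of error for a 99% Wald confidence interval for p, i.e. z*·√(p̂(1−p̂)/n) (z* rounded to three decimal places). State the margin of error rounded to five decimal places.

ME = 0.02243

p̂ = 1657/2053 = 0.80711.
SE = √(p̂(1−p̂)/n) = √(0.155682/2053) = 0.008708.
z* = 2.576 at the 99% level.
ME = 2.576·0.008708 = 0.02243.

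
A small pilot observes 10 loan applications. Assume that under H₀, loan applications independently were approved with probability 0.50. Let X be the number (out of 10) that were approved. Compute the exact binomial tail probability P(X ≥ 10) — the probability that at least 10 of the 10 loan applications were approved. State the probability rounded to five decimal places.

P = 0.00098

X is binomial with n = 10 and p = 0.50.
P(X ≥ 10) = C(10,10)·0.50^10·0.50^0.
= 0.000977 = 0.00098.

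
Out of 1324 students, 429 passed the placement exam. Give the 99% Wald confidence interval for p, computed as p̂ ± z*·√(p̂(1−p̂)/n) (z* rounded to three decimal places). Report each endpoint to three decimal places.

(0.291, 0.357)

With x = 429 successes in n = 1324, p̂ = 0.32402.
Standard error of p̂: √(0.219030/1324) = √0.000165431 = 0.012862.
The 99% critical value is z* = 2.576.
Margin of error: 2.576 × 0.012862 = 0.03313.
So the interval runs from 0.291 to 0.357.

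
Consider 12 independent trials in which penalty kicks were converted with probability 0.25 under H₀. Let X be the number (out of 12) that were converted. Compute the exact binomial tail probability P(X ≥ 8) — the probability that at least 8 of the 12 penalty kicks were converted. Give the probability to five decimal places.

P = 0.00278

X ~ Binomial(n=12, p=0.25).
P(X ≥ 8) = Σ_{j=8}^{12} C(12,j)·0.25^j·0.75^{12−j}.
= 0.002390 + 0.000354 + 0.000035 + 0.000002 + 0.000000 = 0.00278.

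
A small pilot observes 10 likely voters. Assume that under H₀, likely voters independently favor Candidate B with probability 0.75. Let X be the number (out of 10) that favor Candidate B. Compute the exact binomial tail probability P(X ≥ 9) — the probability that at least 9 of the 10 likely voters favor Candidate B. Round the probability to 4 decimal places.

X is binomial with n = 10 and p = 0.75.
P(X ≥ 9) = C(10,9)·0.75^9·0.25^1 + C(10,10)·0.75^10·0.25^0.
= 0.187712 + 0.056314 = 0.2440.

P = 0.2440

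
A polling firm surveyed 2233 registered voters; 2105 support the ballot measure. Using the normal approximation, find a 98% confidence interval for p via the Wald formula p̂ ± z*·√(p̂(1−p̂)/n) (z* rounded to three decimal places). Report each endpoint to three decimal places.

(0.931, 0.954)

p̂ = 2105/2233 = 0.94268.
SE(p̂) = √(0.94268·0.05732/2233) = 0.004919.
z* = 2.326 at the 98% level.
Margin = 2.326·0.004919 = 0.01144.
Interval: 0.94268 ± 0.01144 → (0.931, 0.954).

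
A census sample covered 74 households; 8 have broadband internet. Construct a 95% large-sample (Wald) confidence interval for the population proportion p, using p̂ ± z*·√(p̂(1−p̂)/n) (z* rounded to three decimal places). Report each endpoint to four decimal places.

With x = 8 successes in n = 74, p̂ = 0.10811.
SE = √(p̂(1−p̂)/n) = √(0.096421/74) = 0.036097.
For 95% confidence, z* = 1.960.
Margin = 1.960·0.036097 = 0.07075.
So the interval runs from 0.0374 to 0.1789.

(0.0374, 0.1789)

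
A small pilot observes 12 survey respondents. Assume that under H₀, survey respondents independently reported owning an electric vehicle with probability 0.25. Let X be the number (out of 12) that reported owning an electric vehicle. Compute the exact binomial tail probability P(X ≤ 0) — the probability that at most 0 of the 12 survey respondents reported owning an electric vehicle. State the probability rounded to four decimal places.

X ~ Binomial(n=12, p=0.25).
P(X ≤ 0) = C(12,0)·0.25^0·0.75^12.
= 0.031676 = 0.0317.

P = 0.0317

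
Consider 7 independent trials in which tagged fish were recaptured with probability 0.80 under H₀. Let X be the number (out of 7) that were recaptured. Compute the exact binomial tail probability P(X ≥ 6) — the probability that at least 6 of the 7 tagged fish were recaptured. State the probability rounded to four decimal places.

P = 0.5767

X is binomial with n = 7 and p = 0.80.
P(X ≥ 6) = C(7,6)·0.80^6·0.20^1 + C(7,7)·0.80^7·0.20^0.
= 0.367002 + 0.209715 = 0.5767.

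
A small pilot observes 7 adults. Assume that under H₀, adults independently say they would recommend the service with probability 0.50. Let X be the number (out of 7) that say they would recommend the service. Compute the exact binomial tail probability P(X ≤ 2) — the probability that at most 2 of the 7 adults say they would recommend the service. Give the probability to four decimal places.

P = 0.2266

X ~ Binomial(n=7, p=0.50).
P(X ≤ 2) = C(7,0)·0.50^0·0.50^7 + C(7,1)·0.50^1·0.50^6 + C(7,2)·0.50^2·0.50^5.
= 0.007812 + 0.054688 + 0.164062 = 0.2266.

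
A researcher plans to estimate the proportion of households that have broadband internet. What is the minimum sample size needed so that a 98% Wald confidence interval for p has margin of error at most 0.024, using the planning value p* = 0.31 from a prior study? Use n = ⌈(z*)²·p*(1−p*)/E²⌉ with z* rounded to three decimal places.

The 98% critical value is z* = 2.326.
p*(1−p*) = 0.31·0.69 = 0.2139.
Required n before rounding: 5.410276 × 0.2139 / 0.024² = 2009.129.
Rounding up, n = 2010.

n = 2010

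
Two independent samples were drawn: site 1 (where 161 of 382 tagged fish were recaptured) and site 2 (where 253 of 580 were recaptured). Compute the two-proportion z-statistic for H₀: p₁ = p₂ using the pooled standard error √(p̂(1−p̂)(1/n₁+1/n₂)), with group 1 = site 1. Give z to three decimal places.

z = -0.452

p̂₁ = 161/382 = 0.42147, p̂₂ = 253/580 = 0.43621.
Pooling: p̂ = 414/962 = 0.43035.
Pooled SE = √[0.2451494·0.00434194] ≈ 0.032626.
z = (p̂₁ − p̂₂)/SE = (0.42147 − 0.43621)/0.032626 = -0.01474/0.032626 = -0.452.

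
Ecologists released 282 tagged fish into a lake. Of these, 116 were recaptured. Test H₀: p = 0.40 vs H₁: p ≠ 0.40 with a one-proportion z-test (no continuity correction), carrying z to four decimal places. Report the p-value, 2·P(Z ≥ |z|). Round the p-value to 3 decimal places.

With x = 116 successes in n = 282, p̂ = 0.41135.
Under H₀, SE = √(p₀(1−p₀)/n) = √(0.40·0.60/282) = √0.000851064 = 0.029173.
Test statistic (full precision, shown to 4 dp): z = (116/282 − 0.40)/SE₀ ≈ 0.3890.
From the standard normal, 2·P(Z ≥ |z|) = 0.697.

p-value = 0.697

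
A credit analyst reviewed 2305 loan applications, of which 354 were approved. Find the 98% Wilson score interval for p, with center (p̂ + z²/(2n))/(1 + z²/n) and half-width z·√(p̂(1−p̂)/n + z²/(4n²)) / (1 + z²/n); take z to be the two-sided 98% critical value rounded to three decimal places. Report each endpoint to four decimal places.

(0.1369, 0.1719)

Here p̂ = 354/2305 = 0.15358 and z = 2.326 (z² = 5.410276).
Denominator 1 + z²/n = 1 + 5.410276/2305 = 1.002347.
Adjusted center: (0.15358 + z²/(2n))/1.002347 = 0.15439.
Radicand: p̂(1−p̂)/n + z²/(4n²) = 0.000056396 + 0.000000255 = 0.000056651.
Half-width = z·√(radicand)/denom = 2.326·0.007527/1.002347 = 0.01747.
CI: 0.15439 ± 0.01747 = (0.1369, 0.1719).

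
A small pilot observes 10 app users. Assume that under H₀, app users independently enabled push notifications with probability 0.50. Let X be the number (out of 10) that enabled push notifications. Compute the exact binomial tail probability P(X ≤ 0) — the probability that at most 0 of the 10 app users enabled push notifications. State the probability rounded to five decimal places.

P = 0.00098

X is binomial with n = 10 and p = 0.50.
P(X ≤ 0) = C(10,0)·0.50^0·0.50^10.
= 0.000977 = 0.00098.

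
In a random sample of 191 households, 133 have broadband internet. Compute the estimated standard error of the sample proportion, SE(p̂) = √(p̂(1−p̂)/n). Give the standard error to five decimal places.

Sample proportion p̂ = 133/191 = 0.69634.
p̂(1−p̂) = 0.211451.
SE = √(0.211451/191) = √0.001107073 = 0.03327.

SE = 0.03327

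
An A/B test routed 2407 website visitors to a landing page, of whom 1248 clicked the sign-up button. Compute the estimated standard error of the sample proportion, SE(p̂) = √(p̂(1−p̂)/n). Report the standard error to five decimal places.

SE = 0.01018

Sample proportion p̂ = 1248/2407 = 0.51849.
p̂(1−p̂) = 0.249658.
SE = √(0.249658/2407) = √0.000103722 = 0.01018.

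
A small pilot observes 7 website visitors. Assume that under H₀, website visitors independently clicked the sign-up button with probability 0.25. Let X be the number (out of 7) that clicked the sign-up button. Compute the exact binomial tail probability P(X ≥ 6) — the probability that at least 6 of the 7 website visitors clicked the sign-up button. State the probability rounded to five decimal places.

P = 0.00134

X is binomial with n = 7 and p = 0.25.
P(X ≥ 6) = C(7,6)·0.25^6·0.75^1 + C(7,7)·0.25^7·0.75^0.
= 0.001282 + 0.000061 = 0.00134.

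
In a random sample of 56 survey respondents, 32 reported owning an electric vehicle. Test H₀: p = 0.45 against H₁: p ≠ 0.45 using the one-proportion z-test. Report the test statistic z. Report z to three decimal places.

z = 1.827

With x = 32 successes in n = 56, p̂ = 0.57143.
SE₀ = √(0.45·0.55/56) = 0.066480.
Test statistic: z = 0.12143/0.066480 = 1.827.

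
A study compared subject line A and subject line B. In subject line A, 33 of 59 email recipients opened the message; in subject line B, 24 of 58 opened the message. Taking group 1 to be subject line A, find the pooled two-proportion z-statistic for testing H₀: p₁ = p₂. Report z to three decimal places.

Sample proportions: p̂₁ = 33/59 = 0.55932 and p̂₂ = 24/58 = 0.41379.
Pooling: p̂ = 57/117 = 0.48718.
SE = √[p̂(1−p̂)(1/n₁+1/n₂)] = √[0.48718·0.51282·(1/59+1/58)] ≈ 0.092423.
z = (p̂₁ − p̂₂)/SE = (0.55932 − 0.41379)/0.092423 = 0.14553/0.092423 = 1.575.

z = 1.575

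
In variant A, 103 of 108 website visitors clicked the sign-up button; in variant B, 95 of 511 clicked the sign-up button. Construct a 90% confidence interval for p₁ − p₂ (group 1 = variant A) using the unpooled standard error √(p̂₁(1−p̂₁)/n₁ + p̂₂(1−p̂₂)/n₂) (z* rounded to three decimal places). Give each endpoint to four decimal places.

(0.7241, 0.8115)

p̂₁ = 0.95370, p̂₂ = 0.18591, so the observed difference is 0.76779.
Unpooled SE = √(p̂₁(1−p̂₁)/n₁ + p̂₂(1−p̂₂)/n₂) = √(0.000408824 + 0.000296179) = 0.026552.
For 90% confidence, z* = 1.645. Margin = 1.645·0.026552 = 0.04368.
Interval: 0.76779 ± 0.04368 → (0.7241, 0.8115).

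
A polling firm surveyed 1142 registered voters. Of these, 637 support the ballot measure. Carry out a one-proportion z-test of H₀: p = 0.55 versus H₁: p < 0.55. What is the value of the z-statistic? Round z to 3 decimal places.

z = 0.529

With x = 637 successes in n = 1142, p̂ = 0.55779.
SE₀ = √(0.55·0.45/1142) = 0.014722.
z = (0.55779 − 0.55)/0.014722 = 0.00779/0.014722 = 0.529.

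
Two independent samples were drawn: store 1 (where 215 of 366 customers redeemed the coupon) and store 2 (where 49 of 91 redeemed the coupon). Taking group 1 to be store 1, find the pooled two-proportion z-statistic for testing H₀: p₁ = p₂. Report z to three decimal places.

z = 0.846

p̂₁ = 215/366 = 0.58743, p̂₂ = 49/91 = 0.53846.
Pooling: p̂ = 264/457 = 0.57768.
SE = √[p̂(1−p̂)(1/n₁+1/n₂)] = √[0.57768·0.42232·(1/366+1/91)] ≈ 0.057858.
z = 0.04897/0.057858 = 0.846.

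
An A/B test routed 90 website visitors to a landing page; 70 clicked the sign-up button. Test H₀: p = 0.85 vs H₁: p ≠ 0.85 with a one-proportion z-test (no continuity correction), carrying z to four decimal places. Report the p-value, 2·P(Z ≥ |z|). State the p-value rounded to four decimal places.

The sample proportion is 70/90 = 0.77778.
SE₀ = √(0.85·0.15/90) = 0.037639.
Test statistic (full precision, shown to 4 dp): z = (70/90 − 0.85)/SE₀ ≈ -1.9188.
From the standard normal, 2·P(Z ≥ |z|) = 0.0550.

p-value = 0.0550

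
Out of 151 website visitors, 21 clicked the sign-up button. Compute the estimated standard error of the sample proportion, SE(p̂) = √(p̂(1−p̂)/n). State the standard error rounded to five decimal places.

Sample proportion p̂ = 21/151 = 0.13907.
p̂(1−p̂) = 0.119730.
Dividing by n and taking the root: √0.000792914 = 0.02816.

SE = 0.02816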